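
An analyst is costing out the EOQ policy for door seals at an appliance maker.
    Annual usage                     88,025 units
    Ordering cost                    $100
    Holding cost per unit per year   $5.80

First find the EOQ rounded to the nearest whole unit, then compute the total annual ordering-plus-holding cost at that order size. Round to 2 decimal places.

$10,104.90

2DS/H = 2·88,025·100/5.8 = 3,035,344.83
EOQ = √3,035,344.83 ≈ 1,742.22 → Q = 1,742 units
Ordering: D/Q × S = 88,025/1,742 × $100 = $5,053.10
Holding:  Q/2 × H = 1,742/2 × $5.8 = $5,051.80
Total = $5,053.10 + $5,051.80 = $10,104.90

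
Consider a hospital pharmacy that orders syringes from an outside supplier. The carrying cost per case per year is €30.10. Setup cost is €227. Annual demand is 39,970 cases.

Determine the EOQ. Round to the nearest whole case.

776 cases

Optimal lot size Q* = (2 × 39,970 × €227 / €30.1)^½ ≈ 776.45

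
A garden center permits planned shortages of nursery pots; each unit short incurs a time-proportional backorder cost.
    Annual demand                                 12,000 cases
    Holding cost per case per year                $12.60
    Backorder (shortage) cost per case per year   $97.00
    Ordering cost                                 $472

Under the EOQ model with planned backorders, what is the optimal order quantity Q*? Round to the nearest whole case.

Basic EOQ = √(2·12,000·472/12.6) = 948.181
Backorder adjustment √((H+b)/b) = √((12.6+97)/97) = 1.0630
Q* = 948.181 × 1.0630 ≈ 1,007.88

1,008 cases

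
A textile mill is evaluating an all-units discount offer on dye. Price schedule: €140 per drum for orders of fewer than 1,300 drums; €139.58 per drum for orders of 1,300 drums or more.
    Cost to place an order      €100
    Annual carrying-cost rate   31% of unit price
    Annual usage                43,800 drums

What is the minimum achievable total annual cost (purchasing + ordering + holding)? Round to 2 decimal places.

H₁ = 31%×€140 = €43.4000;  H₂ = 31%×€139.58 = €43.2698
EOQ₁ = √(2×43,800×100/43.4000) = 449.27  (< 1,300, feasible at tier 1)
EOQ₂ = √(2×43,800×100/43.2698) = 449.95  (< 1,300 → use Q = 1,300 at tier-2 price)
TC(tier 1 (EOQ₁), Q≈449.3) = €6,151,498.31
TC(tier 2, Q≈1,300.0) = €6,145,098.60
Minimum at tier 2: €6,145,098.60

€6,145,098.60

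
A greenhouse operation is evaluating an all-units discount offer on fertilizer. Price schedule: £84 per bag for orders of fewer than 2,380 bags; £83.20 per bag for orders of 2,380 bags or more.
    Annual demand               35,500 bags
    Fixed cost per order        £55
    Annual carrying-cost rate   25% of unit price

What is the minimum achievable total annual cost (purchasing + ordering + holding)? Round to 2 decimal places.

H₁ = 25%×£84 = £21.0000;  H₂ = 25%×£83.20 = £20.8000
EOQ₁ = √(2×35,500×55/21.0000) = 431.22  (< 2,380, feasible at tier 1)
EOQ₂ = √(2×35,500×55/20.8000) = 433.29  (< 2,380 → use Q = 2,380 at tier-2 price)
TC(tier 1 (EOQ₁), Q≈431.2) = £2,991,055.66
TC(tier 2, Q≈2,380.0) = £2,979,172.38
Minimum at tier 2: £2,979,172.38

£2,979,172.38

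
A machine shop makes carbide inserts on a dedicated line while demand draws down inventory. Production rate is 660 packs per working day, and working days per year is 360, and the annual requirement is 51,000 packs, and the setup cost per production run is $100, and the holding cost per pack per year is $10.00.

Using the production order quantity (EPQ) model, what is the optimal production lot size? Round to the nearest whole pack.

1,140 packs

Daily demand d = 51,000/360 = 141.667; p = 660; 1 − d/p = 0.78535
EPQ = √(2DS / (H(1 − d/p)))
    = √(2 × 51,000 × 100 / (10 × 0.78535)) ≈ 1,139.64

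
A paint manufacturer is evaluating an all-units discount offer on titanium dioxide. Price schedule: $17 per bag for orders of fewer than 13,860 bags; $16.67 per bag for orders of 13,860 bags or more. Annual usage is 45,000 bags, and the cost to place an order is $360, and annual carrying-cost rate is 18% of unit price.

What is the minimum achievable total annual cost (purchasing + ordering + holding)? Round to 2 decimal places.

$772,112.99

H₁ = 18%×$17 = $3.0600;  H₂ = 18%×$16.67 = $3.0006
EOQ₁ = √(2×45,000×360/3.0600) = 3,253.96  (< 13,860, feasible at tier 1)
EOQ₂ = √(2×45,000×360/3.0006) = 3,286.01  (< 13,860 → use Q = 13,860 at tier-2 price)
TC(tier 1 (EOQ₁), Q≈3,254.0) = $774,957.11
TC(tier 2, Q≈13,860.0) = $772,112.99
Minimum at tier 2: $772,112.99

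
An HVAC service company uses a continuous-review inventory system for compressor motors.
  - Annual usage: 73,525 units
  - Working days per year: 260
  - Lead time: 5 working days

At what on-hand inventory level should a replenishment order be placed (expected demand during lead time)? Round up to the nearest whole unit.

1,414 units

Daily demand d = 73,525 / 260 = 282.788 units/day
Demand during lead time = 282.788 × 5 = 1,413.94
Reorder point = 1,413.94 → round up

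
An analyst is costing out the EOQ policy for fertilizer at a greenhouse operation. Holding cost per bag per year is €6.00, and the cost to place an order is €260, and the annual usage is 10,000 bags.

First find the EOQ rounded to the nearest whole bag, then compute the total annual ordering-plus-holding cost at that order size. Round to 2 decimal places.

EOQ = √(2DS/H) = √(2 × 10,000 × 260 / 6)
    = √(866,666.67) ≈ 930.95 → Q = 931 bags
Annual ordering cost = (D/Q)·S = (10,000/931) × 260 = €2,792.70
Annual holding cost  = (Q/2)·H = (931/2) × 6 = €2,793.00
Total = €2,792.70 + €2,793.00 = €5,585.70

€5,585.70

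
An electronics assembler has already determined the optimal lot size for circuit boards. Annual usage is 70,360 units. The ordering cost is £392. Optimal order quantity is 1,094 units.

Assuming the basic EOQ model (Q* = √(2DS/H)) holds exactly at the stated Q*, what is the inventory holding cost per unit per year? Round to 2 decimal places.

£46.09

EOQ relation: Q² = 2DS/H, so rearrange for the unknown.
H = 2DS / Q² = 2 × 70,360 × 392 / 1,094² = 46.0901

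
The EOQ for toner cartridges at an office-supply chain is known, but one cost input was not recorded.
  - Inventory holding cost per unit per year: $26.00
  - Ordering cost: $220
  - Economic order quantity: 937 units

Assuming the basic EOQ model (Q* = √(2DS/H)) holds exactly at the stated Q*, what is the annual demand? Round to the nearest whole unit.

Since Q* = (2DS/H)^½, squaring gives Q*²·H = 2DS.
D = Q²H / (2S) = 937² × 26 / (2 × 220) = 51,879.99

51,880 units per year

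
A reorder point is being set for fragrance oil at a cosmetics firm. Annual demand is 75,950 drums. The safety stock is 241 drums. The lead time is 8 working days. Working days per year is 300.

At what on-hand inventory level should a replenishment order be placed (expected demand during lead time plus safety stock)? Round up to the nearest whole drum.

Daily demand d = 75,950 / 300 = 253.167 drums/day
Demand during lead time = 253.167 × 8 = 2,025.33
Reorder point = 2,025.33 + 241 = 2,266.33 → round up

2,267 drums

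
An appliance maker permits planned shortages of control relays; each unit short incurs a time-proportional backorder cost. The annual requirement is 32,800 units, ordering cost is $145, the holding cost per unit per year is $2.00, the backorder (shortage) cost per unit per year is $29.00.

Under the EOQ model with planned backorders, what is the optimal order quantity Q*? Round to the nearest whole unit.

2,255 units

Q* = √(2DS/H) · √((H + b)/b)
   = √(2 × 32,800 × 145 / 2) · √((2 + 29) / 29)
   = 2,180.826 × 1.0339 ≈ 2,254.77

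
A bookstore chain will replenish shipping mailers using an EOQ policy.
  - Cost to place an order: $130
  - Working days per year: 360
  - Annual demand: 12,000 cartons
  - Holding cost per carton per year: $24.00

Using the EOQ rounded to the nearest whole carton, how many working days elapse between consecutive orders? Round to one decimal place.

10.8 days

EOQ = √(2DS/H) = √(2 × 12,000 × 130 / 24)
    = √(130,000.00) ≈ 360.56 → Q = 361 cartons
Cycle time = (working days × Q)/D = (360 × 361) / 12,000 = 10.830 days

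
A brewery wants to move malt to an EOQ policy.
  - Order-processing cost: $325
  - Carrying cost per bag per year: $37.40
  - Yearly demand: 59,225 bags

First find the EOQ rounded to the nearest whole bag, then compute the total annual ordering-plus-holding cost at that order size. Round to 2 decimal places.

Q* = √(2·D·S / H) = √(2·59,225·325 / 37.4) = √1,029,311.5 ≈ 1,014.55 → Q = 1,015 bags
Ordering: D/Q × S = 59,225/1,015 × $325 = $18,963.67
Holding:  Q/2 × H = 1,015/2 × $37.4 = $18,980.50
Total = $18,963.67 + $18,980.50 = $37,944.17

$37,944.17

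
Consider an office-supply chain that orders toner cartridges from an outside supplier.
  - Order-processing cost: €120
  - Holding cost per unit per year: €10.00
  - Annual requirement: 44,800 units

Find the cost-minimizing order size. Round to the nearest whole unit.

1,037 units

EOQ = √(2DS/H) = √(2 × 44,800 × 120 / 10)
    = √(1,075,200.00) ≈ 1,036.92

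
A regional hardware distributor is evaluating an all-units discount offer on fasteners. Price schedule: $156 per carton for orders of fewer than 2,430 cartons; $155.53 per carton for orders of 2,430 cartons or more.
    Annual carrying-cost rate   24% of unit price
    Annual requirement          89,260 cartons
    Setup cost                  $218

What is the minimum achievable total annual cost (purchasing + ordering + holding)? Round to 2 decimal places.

$13,935,968.04

H₁ = 24%×$156 = $37.4400;  H₂ = 24%×$155.53 = $37.3272
EOQ₁ = √(2×89,260×218/37.4400) = 1,019.54  (< 2,430, feasible at tier 1)
EOQ₂ = √(2×89,260×218/37.3272) = 1,021.08  (< 2,430 → use Q = 2,430 at tier-2 price)
TC(tier 1 (EOQ₁), Q≈1,019.5) = $13,962,731.53
TC(tier 2, Q≈2,430.0) = $13,935,968.04
Minimum at tier 2: $13,935,968.04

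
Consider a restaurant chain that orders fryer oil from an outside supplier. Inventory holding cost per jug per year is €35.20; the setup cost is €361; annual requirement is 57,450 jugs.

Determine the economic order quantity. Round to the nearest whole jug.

Optimal lot size Q* = (2 × 57,450 × €361 / €35.2)^½ ≈ 1,085.53

1,086 jugs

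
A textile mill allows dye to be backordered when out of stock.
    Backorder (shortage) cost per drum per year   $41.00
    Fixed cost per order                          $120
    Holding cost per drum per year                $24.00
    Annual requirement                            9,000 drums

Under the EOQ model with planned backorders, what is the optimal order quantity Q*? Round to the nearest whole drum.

Basic EOQ = √(2·9,000·120/24) = 300.000
Backorder adjustment √((H+b)/b) = √((24+41)/41) = 1.2591
Q* = 300.000 × 1.2591 ≈ 377.73

378 drums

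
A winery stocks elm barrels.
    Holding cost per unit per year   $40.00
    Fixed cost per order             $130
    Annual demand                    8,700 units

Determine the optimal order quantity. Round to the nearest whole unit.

Optimal lot size Q* = (2 × 8,700 × $130 / $40)^½ ≈ 237.80

238 units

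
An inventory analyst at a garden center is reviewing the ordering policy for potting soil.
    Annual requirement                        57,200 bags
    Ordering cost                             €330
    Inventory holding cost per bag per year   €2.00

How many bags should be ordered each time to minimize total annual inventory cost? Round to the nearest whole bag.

4,345 bags

Q* = √(2·D·S / H) = √(2·57,200·330 / 2) = √18,876,000.0 ≈ 4,344.65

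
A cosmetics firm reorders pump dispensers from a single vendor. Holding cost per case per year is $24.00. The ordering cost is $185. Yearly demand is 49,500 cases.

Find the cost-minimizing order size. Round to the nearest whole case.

EOQ = √(2DS/H) = √(2 × 49,500 × 185 / 24)
    = √(763,125.00) ≈ 873.57

874 cases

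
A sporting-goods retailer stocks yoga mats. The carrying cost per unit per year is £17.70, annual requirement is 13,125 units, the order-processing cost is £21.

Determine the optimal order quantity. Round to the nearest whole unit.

EOQ = √(2DS/H) = √(2 × 13,125 × 21 / 17.7)
    = √(31,144.07) ≈ 176.48

176 units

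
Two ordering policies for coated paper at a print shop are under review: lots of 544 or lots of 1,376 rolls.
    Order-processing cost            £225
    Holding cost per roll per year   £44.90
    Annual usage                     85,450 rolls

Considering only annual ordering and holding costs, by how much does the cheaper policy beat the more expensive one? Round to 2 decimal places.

For each Q, cost = (D/Q)·S + (Q/2)·H.
TC(544) = (85,450/544)×225 + (544/2)×44.9 = £47,555.17
TC(1,376) = (85,450/1,376)×225 + (1,376/2)×44.9 = £44,863.77
|ΔTC| = |£47,555.17 − £44,863.77| = £2,691.41

£2,691.41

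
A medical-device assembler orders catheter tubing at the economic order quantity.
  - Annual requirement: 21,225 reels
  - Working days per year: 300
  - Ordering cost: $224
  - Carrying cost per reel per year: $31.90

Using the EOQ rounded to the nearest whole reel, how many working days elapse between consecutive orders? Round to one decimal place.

Optimal lot size Q* = (2 × 21,225 × $224 / $31.9)^½ ≈ 545.97 → Q = 546 reels
Cycle time = (working days × Q)/D = (300 × 546) / 21,225 = 7.717 days

7.7 days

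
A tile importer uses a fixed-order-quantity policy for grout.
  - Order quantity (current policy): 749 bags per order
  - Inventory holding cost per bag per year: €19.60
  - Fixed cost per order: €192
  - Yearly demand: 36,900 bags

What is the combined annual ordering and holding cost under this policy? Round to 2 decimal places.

€16,799.21

Annual ordering cost = (D/Q)·S = (36,900/749) × 192 = €9,459.01
Annual holding cost  = (Q/2)·H = (749/2) × 19.6 = €7,340.20
Total = €9,459.01 + €7,340.20 = €16,799.21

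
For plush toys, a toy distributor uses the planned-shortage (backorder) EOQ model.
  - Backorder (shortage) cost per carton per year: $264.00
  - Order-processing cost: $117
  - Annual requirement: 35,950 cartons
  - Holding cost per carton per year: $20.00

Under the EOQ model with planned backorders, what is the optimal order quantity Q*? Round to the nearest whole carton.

Q* = √(2DS/H) · √((H + b)/b)
   = √(2 × 35,950 × 117 / 20) · √((20 + 264) / 264)
   = 648.548 × 1.0372 ≈ 672.67

673 cartons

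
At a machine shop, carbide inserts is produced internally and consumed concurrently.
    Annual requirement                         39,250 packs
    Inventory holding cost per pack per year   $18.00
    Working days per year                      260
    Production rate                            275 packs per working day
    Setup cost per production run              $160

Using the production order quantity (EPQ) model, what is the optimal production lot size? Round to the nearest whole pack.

1,244 packs

d = 39,250/260 = 150.9615 packs/day;  effective holding cost H(1 − d/p) = 18·(1 − 150.9615/275) = 8.11888
Q* = √(2DS / H_eff) = √(2·39,250·160 / 8.11888) ≈ 1,243.79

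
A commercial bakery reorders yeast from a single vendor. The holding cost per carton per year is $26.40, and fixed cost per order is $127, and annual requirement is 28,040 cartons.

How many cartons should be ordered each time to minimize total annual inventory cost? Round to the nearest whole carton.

2DS/H = 2·28,040·127/26.4 = 269,778.79
EOQ = √269,778.79 ≈ 519.40

519 cartons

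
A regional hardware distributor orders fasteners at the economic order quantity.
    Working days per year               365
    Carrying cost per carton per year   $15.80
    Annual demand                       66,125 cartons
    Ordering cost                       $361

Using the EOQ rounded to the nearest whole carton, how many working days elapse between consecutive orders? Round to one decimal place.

9.6 days

EOQ = √(2DS/H) = √(2 × 66,125 × 361 / 15.8)
    = √(3,021,661.39) ≈ 1,738.29 → Q = 1,738 cartons
T = Q/D × 365 days = 1,738/66,125 × 365 = 9.593 days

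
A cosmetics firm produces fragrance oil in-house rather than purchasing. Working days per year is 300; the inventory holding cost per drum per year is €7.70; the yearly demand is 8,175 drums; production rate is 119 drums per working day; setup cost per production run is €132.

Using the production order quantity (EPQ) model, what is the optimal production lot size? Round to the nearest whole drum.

Daily demand d = 8,175/300 = 27.250; p = 119; 1 − d/p = 0.77101
EPQ = √(2DS / (H(1 − d/p)))
    = √(2 × 8,175 × 132 / (7.7 × 0.77101)) ≈ 602.94

603 drums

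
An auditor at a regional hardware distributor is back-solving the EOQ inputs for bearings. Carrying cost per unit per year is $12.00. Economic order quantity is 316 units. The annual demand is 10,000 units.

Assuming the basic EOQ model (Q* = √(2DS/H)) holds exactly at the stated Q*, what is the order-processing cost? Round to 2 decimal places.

$59.91

From Q* = √(2DS/H) ⇒ Q*² = 2DS/H.
S = Q²H / (2D) = 316² × 12 / (2 × 10,000) = 59.9136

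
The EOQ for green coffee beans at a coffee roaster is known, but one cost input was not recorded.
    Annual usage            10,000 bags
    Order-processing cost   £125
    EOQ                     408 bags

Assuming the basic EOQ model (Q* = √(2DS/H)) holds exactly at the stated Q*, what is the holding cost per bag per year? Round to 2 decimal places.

From Q* = √(2DS/H) ⇒ Q*² = 2DS/H.
H = 2DS / Q² = 2 × 10,000 × 125 / 408² = 15.0183

£15.02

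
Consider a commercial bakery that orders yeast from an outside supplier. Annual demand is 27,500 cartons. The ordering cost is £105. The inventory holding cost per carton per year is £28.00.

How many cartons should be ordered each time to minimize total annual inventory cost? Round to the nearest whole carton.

2DS/H = 2·27,500·105/28 = 206,250.00
EOQ = √206,250.00 ≈ 454.15

454 cartons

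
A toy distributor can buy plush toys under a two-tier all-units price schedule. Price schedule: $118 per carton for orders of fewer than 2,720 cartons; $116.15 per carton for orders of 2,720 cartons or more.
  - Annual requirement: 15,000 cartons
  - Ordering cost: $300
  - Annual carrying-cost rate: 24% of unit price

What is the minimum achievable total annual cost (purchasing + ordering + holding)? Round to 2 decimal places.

$1,781,815.77

H₁ = 24%×$118 = $28.3200;  H₂ = 24%×$116.15 = $27.8760
EOQ₁ = √(2×15,000×300/28.3200) = 563.73  (< 2,720, feasible at tier 1)
EOQ₂ = √(2×15,000×300/27.8760) = 568.21  (< 2,720 → use Q = 2,720 at tier-2 price)
TC(tier 1 (EOQ₁), Q≈563.7) = $1,785,964.96
TC(tier 2, Q≈2,720.0) = $1,781,815.77
Minimum at tier 2: $1,781,815.77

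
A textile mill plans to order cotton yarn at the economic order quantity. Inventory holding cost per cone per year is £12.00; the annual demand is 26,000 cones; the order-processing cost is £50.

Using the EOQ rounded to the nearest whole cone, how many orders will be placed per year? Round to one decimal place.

55.9 orders per year

2DS/H = 2·26,000·50/12 = 216,666.67
EOQ = √216,666.67 ≈ 465.47 → Q = 465
Orders per year = D/Q = 26,000 / 465 = 55.914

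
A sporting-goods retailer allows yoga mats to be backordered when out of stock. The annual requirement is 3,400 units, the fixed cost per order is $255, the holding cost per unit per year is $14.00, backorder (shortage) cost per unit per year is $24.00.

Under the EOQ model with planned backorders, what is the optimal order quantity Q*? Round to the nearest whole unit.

Basic EOQ = √(2·3,400·255/14) = 351.933
Backorder adjustment √((H+b)/b) = √((14+24)/24) = 1.2583
Q* = 351.933 × 1.2583 ≈ 442.84

443 units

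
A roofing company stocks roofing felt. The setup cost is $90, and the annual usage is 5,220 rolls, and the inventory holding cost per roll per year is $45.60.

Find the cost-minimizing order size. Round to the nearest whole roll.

144 rolls

Optimal lot size Q* = (2 × 5,220 × $90 / $45.6)^½ ≈ 143.55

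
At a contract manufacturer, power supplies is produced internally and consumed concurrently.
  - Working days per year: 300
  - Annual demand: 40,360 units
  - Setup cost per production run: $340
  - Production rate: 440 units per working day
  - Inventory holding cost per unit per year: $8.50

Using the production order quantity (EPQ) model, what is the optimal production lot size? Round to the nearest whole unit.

Daily demand d = 40,360/300 = 134.533; p = 440; 1 − d/p = 0.69424
EPQ = √(2DS / (H(1 − d/p)))
    = √(2 × 40,360 × 340 / (8.5 × 0.69424)) ≈ 2,156.58

2,157 units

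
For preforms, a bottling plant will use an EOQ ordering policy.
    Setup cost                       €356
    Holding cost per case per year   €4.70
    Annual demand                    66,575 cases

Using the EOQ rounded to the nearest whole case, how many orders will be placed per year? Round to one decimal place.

21.0 orders per year

Optimal lot size Q* = (2 × 66,575 × €356 / €4.7)^½ ≈ 3,175.75 → Q = 3,176
N = D/Q = 66,575/3,176 ≈ 20.962 orders/yr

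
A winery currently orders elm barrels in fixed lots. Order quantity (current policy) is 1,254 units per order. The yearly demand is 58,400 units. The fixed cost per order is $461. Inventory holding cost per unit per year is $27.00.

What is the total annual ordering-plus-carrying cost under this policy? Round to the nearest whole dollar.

$38,398

Ordering: D/Q × S = 58,400/1,254 × $461 = $21,469.22
Holding:  Q/2 × H = 1,254/2 × $27 = $16,929.00
Total = $21,469.22 + $16,929.00 = $38,398.22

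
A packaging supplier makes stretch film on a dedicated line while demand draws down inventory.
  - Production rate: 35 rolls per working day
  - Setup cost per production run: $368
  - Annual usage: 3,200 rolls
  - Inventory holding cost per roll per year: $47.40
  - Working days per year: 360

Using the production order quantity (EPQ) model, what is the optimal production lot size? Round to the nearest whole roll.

Daily demand d = 3,200/360 = 8.889; p = 35; 1 − d/p = 0.74603
EPQ = √(2DS / (H(1 − d/p)))
    = √(2 × 3,200 × 368 / (47.4 × 0.74603)) ≈ 258.08

258 rolls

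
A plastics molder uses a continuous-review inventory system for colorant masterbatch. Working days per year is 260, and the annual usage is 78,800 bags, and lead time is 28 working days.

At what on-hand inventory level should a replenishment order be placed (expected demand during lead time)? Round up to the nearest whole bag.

8,487 bags

Daily demand d = 78,800 / 260 = 303.077 bags/day
Demand during lead time = 303.077 × 28 = 8,486.15
Reorder point = 8,486.15 → round up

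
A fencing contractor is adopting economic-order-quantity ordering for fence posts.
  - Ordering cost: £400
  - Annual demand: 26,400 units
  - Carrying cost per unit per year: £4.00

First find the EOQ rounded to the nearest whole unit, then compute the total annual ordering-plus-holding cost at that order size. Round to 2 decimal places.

2DS/H = 2·26,400·400/4 = 5,280,000.00
EOQ = √5,280,000.00 ≈ 2,297.83 → Q = 2,298 units
Orders/yr = 26,400/2,298 = 11.488; ordering cost = 11.488 × £400 = £4,595.30
Average inventory = 2,298/2 = 1149; holding cost = 1149 × £4 = £4,596.00
Total = £4,595.30 + £4,596.00 = £9,191.30

£9,191.30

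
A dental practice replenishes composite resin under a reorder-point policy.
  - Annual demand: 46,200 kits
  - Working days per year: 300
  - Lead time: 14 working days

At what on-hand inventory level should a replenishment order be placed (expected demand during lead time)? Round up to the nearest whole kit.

Daily demand d = 46,200 / 300 = 154.000 kits/day
Demand during lead time = 154.000 × 14 = 2,156.00
Reorder point = 2,156.00 → round up

2,156 kits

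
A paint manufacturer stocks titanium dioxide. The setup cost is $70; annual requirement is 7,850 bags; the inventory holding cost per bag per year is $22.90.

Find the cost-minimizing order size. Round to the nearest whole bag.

219 bags

Q* = √(2·D·S / H) = √(2·7,850·70 / 22.9) = √47,991.3 ≈ 219.07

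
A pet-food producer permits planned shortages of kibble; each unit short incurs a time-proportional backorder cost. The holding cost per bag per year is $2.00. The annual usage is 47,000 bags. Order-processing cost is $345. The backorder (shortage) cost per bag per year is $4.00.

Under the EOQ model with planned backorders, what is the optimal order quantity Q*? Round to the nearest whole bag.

4,932 bags

Basic EOQ = √(2·47,000·345/2) = 4,026.785
Backorder adjustment √((H+b)/b) = √((2+4)/4) = 1.2247
Q* = 4,026.785 × 1.2247 ≈ 4,931.78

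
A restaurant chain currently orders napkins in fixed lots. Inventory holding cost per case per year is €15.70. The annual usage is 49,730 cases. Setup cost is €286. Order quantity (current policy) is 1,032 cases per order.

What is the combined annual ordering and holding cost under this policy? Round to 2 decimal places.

Ordering: D/Q × S = 49,730/1,032 × €286 = €13,781.76
Holding:  Q/2 × H = 1,032/2 × €15.7 = €8,101.20
Total = €13,781.76 + €8,101.20 = €21,882.96

€21,882.96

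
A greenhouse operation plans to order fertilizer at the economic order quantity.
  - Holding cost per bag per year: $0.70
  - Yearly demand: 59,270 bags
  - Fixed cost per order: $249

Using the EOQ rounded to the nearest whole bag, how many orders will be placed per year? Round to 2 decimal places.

Optimal lot size Q* = (2 × 59,270 × $249 / $0.7)^½ ≈ 6,493.56 → Q = 6,494
Orders per year = D/Q = 59,270 / 6,494 = 9.127

9.13 orders per year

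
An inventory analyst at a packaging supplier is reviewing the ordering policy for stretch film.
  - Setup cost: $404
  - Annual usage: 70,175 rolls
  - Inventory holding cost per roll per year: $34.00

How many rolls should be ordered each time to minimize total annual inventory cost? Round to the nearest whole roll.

Q* = √(2·D·S / H) = √(2·70,175·404 / 34) = √1,667,688.2 ≈ 1,291.39

1,291 rolls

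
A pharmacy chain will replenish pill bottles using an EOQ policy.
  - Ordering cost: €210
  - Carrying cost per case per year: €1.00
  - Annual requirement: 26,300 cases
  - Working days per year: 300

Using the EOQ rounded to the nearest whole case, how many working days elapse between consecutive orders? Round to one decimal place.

37.9 days

Optimal lot size Q* = (2 × 26,300 × €210 / €1)^½ ≈ 3,323.55 → Q = 3,324 cases
Cycle time = (working days × Q)/D = (300 × 3,324) / 26,300 = 37.916 days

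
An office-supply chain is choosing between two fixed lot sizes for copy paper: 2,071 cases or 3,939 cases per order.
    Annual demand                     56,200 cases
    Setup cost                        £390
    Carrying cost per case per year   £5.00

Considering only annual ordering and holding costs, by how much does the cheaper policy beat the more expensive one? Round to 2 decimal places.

£348.94

TC(Q) = (D/Q)S + (Q/2)H
TC(2,071) = (56,200/2,071)×390 + (2,071/2)×5 = £15,760.79
TC(3,939) = (56,200/3,939)×390 + (3,939/2)×5 = £15,411.86
Cheaper: Q = 3,939.  Difference = £348.94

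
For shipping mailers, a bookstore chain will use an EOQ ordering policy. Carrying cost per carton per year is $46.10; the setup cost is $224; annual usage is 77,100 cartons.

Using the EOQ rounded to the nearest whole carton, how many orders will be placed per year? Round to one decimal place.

89.0 orders per year

Q* = √(2·D·S / H) = √(2·77,100·224 / 46.1) = √749,258.1 ≈ 865.60 → Q = 866
N = D/Q = 77,100/866 ≈ 89.030 orders/yr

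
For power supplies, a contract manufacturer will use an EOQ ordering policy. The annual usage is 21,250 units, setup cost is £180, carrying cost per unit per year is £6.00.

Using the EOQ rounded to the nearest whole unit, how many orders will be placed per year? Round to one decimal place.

Optimal lot size Q* = (2 × 21,250 × £180 / £6)^½ ≈ 1,129.16 → Q = 1,129
N = D/Q = 21,250/1,129 ≈ 18.822 orders/yr

18.8 orders per year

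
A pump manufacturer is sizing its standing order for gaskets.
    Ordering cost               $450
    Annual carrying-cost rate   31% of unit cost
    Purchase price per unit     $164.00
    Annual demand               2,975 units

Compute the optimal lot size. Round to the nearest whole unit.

229 units

H = i·C = 0.31 × $164 = $50.8400 per unit-year
Optimal lot size Q* = (2 × 2,975 × $450 / $50.84)^½ ≈ 229.49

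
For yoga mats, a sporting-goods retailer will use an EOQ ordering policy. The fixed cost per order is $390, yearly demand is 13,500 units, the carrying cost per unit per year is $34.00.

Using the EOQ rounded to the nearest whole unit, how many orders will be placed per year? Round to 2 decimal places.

2DS/H = 2·13,500·390/34 = 309,705.88
EOQ = √309,705.88 ≈ 556.51 → Q = 557
N = D/Q = 13,500/557 ≈ 24.237 orders/yr

24.24 orders per year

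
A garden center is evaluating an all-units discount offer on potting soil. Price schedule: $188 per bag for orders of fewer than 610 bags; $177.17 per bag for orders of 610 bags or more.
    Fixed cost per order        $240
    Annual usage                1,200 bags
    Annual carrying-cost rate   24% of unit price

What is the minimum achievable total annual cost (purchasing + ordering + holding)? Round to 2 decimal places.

$226,044.98

H₁ = 24%×$188 = $45.1200;  H₂ = 24%×$177.17 = $42.5208
EOQ₁ = √(2×1,200×240/45.1200) = 112.99  (< 610, feasible at tier 1)
EOQ₂ = √(2×1,200×240/42.5208) = 116.39  (< 610 → use Q = 610 at tier-2 price)
TC(tier 1 (EOQ₁), Q≈113.0) = $230,697.95
TC(tier 2, Q≈610.0) = $226,044.98
Minimum at tier 2: $226,044.98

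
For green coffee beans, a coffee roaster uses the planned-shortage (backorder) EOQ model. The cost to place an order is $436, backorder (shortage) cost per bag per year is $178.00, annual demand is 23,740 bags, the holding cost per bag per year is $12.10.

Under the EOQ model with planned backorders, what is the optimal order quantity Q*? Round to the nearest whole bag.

Basic EOQ = √(2·23,740·436/12.1) = 1,307.994
Backorder adjustment √((H+b)/b) = √((12.1+178)/178) = 1.0334
Q* = 1,307.994 × 1.0334 ≈ 1,351.72

1,352 bags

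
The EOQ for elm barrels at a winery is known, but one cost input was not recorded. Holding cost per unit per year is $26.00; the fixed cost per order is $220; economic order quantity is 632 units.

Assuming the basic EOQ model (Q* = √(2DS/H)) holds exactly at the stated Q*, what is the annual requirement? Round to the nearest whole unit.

EOQ relation: Q² = 2DS/H, so rearrange for the unknown.
D = Q²H / (2S) = 632² × 26 / (2 × 220) = 23,602.33

23,602 units per year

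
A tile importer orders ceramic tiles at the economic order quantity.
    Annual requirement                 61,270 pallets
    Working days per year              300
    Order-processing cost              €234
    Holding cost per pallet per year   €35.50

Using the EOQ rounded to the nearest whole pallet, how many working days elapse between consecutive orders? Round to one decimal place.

4.4 days

EOQ = √(2DS/H) = √(2 × 61,270 × 234 / 35.5)
    = √(807,728.45) ≈ 898.74 → Q = 899 pallets
T = Q/D × 300 days = 899/61,270 × 300 = 4.402 days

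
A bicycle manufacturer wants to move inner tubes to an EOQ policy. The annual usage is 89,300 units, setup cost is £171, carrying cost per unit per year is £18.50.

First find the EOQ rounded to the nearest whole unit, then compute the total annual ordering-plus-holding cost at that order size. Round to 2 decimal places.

2DS/H = 2·89,300·171/18.5 = 1,650,843.24
EOQ = √1,650,843.24 ≈ 1,284.85 → Q = 1,285 units
Ordering: D/Q × S = 89,300/1,285 × £171 = £11,883.50
Holding:  Q/2 × H = 1,285/2 × £18.5 = £11,886.25
Total = £11,883.50 + £11,886.25 = £23,769.75

£23,769.75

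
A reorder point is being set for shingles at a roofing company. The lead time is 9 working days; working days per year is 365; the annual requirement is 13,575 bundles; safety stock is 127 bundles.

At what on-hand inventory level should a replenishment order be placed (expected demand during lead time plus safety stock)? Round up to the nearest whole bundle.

462 bundles

Daily demand d = 13,575 / 365 = 37.192 bundles/day
Demand during lead time = 37.192 × 9 = 334.73
Reorder point = 334.73 + 127 = 461.73 → round up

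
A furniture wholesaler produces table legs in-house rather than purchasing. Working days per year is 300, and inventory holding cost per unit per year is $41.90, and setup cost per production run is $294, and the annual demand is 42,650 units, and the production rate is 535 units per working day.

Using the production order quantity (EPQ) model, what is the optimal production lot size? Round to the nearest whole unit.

Daily demand d = 42,650/300 = 142.167; p = 535; 1 − d/p = 0.73427
EPQ = √(2DS / (H(1 − d/p)))
    = √(2 × 42,650 × 294 / (41.9 × 0.73427)) ≈ 902.85

903 units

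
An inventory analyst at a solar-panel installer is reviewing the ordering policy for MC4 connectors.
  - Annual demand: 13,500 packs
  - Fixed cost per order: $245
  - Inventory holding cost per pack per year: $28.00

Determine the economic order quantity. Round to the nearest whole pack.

Optimal lot size Q* = (2 × 13,500 × $245 / $28)^½ ≈ 486.06

486 packs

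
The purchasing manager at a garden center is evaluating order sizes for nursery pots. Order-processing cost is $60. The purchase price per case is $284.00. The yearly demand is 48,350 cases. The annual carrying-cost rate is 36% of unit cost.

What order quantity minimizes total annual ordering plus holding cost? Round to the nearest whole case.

238 cases

Holding cost per case per year: H = 36% × $284 = $102.2400
Q* = √(2·D·S / H) = √(2·48,350·60 / 102.24) = √56,748.8 ≈ 238.22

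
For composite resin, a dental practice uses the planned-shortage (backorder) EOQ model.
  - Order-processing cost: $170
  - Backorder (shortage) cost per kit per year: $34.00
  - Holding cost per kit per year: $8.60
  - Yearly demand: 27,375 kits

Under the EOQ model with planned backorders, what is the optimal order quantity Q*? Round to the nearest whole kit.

Q* = √(2DS/H) · √((H + b)/b)
   = √(2 × 27,375 × 170 / 8.6) · √((8.6 + 34) / 34)
   = 1,040.321 × 1.1193 ≈ 1,164.48

1,164 kits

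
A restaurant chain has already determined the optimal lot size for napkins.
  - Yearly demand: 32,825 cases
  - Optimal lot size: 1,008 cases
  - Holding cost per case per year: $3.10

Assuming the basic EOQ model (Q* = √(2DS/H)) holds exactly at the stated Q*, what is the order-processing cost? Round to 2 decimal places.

$47.98

EOQ relation: Q² = 2DS/H, so rearrange for the unknown.
S = Q²H / (2D) = 1,008² × 3.1 / (2 × 32,825) = 47.9787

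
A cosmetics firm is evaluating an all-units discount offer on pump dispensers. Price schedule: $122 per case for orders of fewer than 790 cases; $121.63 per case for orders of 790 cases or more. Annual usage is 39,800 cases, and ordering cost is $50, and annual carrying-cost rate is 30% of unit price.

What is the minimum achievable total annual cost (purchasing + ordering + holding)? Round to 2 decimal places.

H₁ = 30%×$122 = $36.6000;  H₂ = 30%×$121.63 = $36.4890
EOQ₁ = √(2×39,800×50/36.6000) = 329.76  (< 790, feasible at tier 1)
EOQ₂ = √(2×39,800×50/36.4890) = 330.26  (< 790 → use Q = 790 at tier-2 price)
TC(tier 1 (EOQ₁), Q≈329.8) = $4,867,669.30
TC(tier 2, Q≈790.0) = $4,857,806.14
Minimum at tier 2: $4,857,806.14

$4,857,806.14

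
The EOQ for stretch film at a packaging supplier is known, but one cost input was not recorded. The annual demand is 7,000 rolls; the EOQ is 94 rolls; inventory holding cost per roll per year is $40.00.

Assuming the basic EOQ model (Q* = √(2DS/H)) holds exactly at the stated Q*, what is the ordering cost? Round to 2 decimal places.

EOQ relation: Q² = 2DS/H, so rearrange for the unknown.
S = Q²H / (2D) = 94² × 40 / (2 × 7,000) = 25.2457

$25.25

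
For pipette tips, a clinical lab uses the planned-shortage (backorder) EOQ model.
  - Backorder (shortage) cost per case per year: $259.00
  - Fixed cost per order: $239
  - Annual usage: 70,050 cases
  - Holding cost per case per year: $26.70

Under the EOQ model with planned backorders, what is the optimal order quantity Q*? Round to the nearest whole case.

Q* = √(2DS/H) · √((H + b)/b)
   = √(2 × 70,050 × 239 / 26.7) · √((26.7 + 259) / 259)
   = 1,119.857 × 1.0503 ≈ 1,176.16

1,176 cases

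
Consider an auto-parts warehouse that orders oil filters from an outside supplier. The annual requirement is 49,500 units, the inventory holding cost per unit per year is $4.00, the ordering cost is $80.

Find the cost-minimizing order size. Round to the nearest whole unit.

2DS/H = 2·49,500·80/4 = 1,980,000.00
EOQ = √1,980,000.00 ≈ 1,407.12

1,407 units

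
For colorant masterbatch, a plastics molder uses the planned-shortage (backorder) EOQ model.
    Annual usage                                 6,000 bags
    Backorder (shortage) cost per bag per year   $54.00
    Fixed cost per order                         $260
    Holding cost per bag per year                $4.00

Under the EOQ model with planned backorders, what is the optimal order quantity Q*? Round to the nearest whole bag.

Basic EOQ = √(2·6,000·260/4) = 883.176
Backorder adjustment √((H+b)/b) = √((4+54)/54) = 1.0364
Q* = 883.176 × 1.0364 ≈ 915.30

915 bags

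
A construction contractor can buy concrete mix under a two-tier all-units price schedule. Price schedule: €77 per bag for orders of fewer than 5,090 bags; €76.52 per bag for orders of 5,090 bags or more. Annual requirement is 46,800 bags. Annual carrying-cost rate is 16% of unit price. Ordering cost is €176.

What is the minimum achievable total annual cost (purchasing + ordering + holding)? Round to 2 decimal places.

€3,613,913.18

H₁ = 16%×€77 = €12.3200;  H₂ = 16%×€76.52 = €12.2432
EOQ₁ = √(2×46,800×176/12.3200) = 1,156.35  (< 5,090, feasible at tier 1)
EOQ₂ = √(2×46,800×176/12.2432) = 1,159.97  (< 5,090 → use Q = 5,090 at tier-2 price)
TC(tier 1 (EOQ₁), Q≈1,156.3) = €3,617,846.22
TC(tier 2, Q≈5,090.0) = €3,613,913.18
Minimum at tier 2: €3,613,913.18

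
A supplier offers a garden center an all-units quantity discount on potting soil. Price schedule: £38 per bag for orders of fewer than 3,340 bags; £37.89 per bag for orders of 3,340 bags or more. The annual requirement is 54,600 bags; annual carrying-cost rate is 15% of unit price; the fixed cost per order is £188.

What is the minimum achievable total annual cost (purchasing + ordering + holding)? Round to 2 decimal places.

H₁ = 15%×£38 = £5.7000;  H₂ = 15%×£37.89 = £5.6835
EOQ₁ = √(2×54,600×188/5.7000) = 1,897.81  (< 3,340, feasible at tier 1)
EOQ₂ = √(2×54,600×188/5.6835) = 1,900.56  (< 3,340 → use Q = 3,340 at tier-2 price)
TC(tier 1 (EOQ₁), Q≈1,897.8) = £2,085,617.52
TC(tier 2, Q≈3,340.0) = £2,081,358.74
Minimum at tier 2: £2,081,358.74

£2,081,358.74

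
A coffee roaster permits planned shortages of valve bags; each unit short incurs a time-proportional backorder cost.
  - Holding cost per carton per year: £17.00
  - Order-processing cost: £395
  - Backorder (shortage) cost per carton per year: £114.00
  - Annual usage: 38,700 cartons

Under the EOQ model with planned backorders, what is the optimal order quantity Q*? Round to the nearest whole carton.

1,438 cartons

Q* = √(2DS/H) · √((H + b)/b)
   = √(2 × 38,700 × 395 / 17) · √((17 + 114) / 114)
   = 1,341.049 × 1.0720 ≈ 1,437.57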